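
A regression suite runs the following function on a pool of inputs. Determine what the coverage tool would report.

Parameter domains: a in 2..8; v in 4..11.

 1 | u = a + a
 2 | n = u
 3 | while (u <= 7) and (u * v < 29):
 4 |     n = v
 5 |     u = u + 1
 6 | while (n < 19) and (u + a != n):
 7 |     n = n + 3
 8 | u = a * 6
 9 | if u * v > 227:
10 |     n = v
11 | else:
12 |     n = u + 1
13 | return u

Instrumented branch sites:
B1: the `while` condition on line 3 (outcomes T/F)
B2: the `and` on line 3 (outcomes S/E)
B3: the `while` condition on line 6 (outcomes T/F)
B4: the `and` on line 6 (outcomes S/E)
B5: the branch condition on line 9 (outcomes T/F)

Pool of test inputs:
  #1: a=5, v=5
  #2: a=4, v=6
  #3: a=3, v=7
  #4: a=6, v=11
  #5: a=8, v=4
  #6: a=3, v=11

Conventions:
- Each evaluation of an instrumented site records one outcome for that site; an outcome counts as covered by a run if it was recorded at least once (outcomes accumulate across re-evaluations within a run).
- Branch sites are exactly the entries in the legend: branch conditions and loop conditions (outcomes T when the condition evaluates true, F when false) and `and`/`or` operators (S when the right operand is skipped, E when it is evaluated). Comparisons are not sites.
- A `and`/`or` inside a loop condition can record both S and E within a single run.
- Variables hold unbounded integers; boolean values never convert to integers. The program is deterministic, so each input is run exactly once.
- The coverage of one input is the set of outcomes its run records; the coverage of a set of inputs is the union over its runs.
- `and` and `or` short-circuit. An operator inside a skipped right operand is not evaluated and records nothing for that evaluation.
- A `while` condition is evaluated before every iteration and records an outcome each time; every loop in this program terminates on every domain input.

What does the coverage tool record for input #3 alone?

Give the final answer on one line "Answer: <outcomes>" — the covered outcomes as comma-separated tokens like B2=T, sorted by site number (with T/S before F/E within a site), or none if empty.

Simulating input #3 (a=3, v=7) step by step:
  B2->E, B1->F, B4->E, B3->T, B4->E, B3->F, B5->F
distinct outcomes covered: B1=F, B2=E, B3=T, B3=F, B4=E, B5=F

Answer: B1=F, B2=E, B3=T, B3=F, B4=E, B5=F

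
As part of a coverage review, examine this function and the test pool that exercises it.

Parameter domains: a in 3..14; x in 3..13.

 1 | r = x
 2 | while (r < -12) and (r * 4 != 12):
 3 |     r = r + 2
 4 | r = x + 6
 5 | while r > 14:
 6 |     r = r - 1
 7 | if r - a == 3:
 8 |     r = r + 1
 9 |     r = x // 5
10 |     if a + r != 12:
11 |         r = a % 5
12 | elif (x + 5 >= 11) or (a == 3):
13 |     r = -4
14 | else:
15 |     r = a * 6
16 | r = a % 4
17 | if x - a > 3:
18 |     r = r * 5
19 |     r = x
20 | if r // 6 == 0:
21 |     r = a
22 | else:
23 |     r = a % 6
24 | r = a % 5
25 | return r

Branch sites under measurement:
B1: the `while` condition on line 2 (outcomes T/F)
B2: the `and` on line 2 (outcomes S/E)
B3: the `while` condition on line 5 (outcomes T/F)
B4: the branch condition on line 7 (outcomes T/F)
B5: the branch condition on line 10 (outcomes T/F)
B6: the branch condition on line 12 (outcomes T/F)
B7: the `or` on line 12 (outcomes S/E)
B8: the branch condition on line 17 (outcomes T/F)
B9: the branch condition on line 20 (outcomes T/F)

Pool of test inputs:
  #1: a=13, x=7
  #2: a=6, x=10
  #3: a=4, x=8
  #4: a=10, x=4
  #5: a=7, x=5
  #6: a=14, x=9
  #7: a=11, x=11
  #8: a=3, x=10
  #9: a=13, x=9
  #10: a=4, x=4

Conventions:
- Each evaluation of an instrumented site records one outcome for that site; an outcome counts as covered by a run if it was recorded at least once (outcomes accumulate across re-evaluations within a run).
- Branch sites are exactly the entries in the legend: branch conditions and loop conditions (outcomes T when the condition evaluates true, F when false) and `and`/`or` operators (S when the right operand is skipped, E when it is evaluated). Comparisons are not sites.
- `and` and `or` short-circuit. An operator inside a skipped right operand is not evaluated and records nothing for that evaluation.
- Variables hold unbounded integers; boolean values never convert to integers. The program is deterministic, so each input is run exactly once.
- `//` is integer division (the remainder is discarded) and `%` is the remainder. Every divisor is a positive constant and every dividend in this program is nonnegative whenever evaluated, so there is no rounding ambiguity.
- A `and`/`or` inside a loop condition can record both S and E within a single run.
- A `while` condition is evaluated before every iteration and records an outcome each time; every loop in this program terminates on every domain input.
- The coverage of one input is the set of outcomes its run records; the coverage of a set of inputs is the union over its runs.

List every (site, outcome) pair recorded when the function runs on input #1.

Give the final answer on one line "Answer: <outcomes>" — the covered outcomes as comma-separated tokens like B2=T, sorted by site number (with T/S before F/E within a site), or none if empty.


Running input #1 (a=13, x=7), event by event:
  B2->S, B1->F, B3->F, B4->F, B7->S, B6->T, B8->F, B9->T
deduplicating events, the covered set is: B1=F, B2=S, B3=F, B4=F, B6=T, B7=S, B8=F, B9=T
Answer: B1=F, B2=S, B3=F, B4=F, B6=T, B7=S, B8=F, B9=T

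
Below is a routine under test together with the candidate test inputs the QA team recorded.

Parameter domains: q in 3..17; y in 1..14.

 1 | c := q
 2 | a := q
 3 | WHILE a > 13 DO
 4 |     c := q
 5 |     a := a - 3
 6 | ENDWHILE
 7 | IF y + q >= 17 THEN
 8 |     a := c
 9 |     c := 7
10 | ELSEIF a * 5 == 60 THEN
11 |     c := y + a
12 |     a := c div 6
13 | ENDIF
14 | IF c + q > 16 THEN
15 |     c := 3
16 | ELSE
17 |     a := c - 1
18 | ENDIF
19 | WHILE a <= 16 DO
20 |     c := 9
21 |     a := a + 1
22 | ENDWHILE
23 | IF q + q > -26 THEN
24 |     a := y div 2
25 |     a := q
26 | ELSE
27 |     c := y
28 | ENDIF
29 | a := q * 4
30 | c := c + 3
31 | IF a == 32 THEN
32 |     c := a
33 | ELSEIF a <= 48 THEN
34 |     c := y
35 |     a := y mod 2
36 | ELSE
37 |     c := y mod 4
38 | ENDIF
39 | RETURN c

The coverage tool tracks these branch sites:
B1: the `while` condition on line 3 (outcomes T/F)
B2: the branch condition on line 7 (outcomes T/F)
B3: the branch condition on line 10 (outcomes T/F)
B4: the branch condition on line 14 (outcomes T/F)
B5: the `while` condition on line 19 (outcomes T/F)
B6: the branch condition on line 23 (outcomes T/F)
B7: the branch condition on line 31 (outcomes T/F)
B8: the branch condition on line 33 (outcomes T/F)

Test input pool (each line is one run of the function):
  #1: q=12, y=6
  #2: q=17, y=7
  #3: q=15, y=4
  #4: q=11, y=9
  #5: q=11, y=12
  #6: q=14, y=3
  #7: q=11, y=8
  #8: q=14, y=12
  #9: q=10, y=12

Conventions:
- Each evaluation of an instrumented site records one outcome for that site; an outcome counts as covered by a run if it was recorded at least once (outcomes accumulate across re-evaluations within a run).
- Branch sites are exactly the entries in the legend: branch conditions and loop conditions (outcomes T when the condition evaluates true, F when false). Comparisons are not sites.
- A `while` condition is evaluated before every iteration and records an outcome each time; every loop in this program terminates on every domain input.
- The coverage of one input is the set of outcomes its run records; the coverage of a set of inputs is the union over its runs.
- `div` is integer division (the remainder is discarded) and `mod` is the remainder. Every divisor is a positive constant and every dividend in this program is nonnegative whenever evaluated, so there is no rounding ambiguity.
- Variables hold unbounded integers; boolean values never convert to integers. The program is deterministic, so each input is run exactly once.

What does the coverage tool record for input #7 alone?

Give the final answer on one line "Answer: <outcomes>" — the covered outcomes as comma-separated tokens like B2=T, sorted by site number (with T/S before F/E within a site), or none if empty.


Running input #7 (q=11, y=8), event by event:
  B1->F, B2->T, B4->T, B5->T, B5->T, B5->T, B5->T, B5->T, B5->T, B5->F
  B6->T, B7->F, B8->T
collecting distinct outcomes: B1=F, B2=T, B4=T, B5=T, B5=F, B6=T, B7=F, B8=T
Answer: B1=F, B2=T, B4=T, B5=T, B5=F, B6=T, B7=F, B8=T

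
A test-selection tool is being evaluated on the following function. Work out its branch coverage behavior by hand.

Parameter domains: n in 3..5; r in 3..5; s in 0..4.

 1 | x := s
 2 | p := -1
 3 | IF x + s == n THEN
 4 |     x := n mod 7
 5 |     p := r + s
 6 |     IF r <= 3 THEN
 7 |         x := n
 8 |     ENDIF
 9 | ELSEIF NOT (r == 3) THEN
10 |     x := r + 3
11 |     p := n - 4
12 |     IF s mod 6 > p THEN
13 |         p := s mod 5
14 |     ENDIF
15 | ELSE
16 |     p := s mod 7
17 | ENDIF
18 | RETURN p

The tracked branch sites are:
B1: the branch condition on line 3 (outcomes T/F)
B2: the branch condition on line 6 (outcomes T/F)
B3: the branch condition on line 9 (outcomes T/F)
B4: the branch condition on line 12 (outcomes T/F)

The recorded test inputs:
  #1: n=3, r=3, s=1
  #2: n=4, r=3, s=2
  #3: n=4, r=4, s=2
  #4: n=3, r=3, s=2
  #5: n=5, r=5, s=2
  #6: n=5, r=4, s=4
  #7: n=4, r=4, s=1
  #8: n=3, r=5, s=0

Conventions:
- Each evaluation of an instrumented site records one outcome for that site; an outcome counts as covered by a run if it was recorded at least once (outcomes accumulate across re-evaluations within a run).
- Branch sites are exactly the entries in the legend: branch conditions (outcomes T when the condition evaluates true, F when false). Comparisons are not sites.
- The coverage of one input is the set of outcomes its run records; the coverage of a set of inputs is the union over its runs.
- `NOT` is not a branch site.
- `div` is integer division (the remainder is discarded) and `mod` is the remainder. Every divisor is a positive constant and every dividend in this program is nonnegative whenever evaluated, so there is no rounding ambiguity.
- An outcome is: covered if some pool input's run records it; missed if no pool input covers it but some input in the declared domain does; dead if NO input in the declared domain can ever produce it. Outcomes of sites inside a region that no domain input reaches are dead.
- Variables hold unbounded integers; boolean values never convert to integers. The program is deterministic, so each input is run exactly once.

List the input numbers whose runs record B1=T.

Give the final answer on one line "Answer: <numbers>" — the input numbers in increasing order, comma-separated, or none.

input #1 (n=3, r=3, s=1): never hits B1=T
input #2 (n=4, r=3, s=2): hits B1=T
input #3 (n=4, r=4, s=2): hits B1=T
input #4 (n=3, r=3, s=2): never hits B1=T
input #5 (n=5, r=5, s=2): never hits B1=T
input #6 (n=5, r=4, s=4): never hits B1=T
input #7 (n=4, r=4, s=1): never hits B1=T
input #8 (n=3, r=5, s=0): never hits B1=T

Answer: 2, 3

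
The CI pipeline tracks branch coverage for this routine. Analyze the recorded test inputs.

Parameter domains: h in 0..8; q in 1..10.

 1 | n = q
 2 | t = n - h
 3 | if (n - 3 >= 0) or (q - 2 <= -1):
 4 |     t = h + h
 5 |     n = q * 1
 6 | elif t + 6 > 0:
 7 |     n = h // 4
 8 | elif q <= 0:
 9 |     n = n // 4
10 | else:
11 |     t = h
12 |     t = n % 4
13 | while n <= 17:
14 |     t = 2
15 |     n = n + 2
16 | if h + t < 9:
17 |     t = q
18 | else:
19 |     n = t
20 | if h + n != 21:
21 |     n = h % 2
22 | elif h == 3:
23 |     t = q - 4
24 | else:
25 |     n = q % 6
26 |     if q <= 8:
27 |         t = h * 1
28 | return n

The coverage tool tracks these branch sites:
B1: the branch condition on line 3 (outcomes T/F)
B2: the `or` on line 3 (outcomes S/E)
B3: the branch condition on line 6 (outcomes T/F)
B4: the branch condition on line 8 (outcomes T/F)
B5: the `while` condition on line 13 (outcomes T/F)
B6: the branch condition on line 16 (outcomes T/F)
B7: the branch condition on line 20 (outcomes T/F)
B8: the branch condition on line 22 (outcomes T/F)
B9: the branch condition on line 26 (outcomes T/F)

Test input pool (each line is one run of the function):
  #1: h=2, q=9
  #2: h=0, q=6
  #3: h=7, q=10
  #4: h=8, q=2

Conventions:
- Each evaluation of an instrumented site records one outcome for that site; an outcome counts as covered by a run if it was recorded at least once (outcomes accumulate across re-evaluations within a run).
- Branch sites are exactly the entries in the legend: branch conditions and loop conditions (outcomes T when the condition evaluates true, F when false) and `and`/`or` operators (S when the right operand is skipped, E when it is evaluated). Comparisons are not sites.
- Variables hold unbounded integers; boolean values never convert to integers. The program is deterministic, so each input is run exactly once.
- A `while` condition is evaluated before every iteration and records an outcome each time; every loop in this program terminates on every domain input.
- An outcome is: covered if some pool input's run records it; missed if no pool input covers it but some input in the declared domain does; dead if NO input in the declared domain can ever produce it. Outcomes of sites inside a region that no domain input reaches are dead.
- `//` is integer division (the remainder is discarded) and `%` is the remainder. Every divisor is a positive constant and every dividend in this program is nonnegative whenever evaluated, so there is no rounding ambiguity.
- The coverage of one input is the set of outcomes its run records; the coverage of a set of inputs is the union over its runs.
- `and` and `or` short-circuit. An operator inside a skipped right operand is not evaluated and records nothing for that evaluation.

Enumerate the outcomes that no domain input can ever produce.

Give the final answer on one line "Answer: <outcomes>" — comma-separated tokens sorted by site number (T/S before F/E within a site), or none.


sweeping the full domain (90 inputs) for each outcome:
  B4=T: unreachable across the whole domain -> dead
  reachable outcomes have witnesses, e.g. B1=T (e.g. h=0, q=1), B1=F (e.g. h=0, q=2), B2=S (e.g. h=0, q=3), B2=E (e.g. h=0, q=1)
Answer: B4=T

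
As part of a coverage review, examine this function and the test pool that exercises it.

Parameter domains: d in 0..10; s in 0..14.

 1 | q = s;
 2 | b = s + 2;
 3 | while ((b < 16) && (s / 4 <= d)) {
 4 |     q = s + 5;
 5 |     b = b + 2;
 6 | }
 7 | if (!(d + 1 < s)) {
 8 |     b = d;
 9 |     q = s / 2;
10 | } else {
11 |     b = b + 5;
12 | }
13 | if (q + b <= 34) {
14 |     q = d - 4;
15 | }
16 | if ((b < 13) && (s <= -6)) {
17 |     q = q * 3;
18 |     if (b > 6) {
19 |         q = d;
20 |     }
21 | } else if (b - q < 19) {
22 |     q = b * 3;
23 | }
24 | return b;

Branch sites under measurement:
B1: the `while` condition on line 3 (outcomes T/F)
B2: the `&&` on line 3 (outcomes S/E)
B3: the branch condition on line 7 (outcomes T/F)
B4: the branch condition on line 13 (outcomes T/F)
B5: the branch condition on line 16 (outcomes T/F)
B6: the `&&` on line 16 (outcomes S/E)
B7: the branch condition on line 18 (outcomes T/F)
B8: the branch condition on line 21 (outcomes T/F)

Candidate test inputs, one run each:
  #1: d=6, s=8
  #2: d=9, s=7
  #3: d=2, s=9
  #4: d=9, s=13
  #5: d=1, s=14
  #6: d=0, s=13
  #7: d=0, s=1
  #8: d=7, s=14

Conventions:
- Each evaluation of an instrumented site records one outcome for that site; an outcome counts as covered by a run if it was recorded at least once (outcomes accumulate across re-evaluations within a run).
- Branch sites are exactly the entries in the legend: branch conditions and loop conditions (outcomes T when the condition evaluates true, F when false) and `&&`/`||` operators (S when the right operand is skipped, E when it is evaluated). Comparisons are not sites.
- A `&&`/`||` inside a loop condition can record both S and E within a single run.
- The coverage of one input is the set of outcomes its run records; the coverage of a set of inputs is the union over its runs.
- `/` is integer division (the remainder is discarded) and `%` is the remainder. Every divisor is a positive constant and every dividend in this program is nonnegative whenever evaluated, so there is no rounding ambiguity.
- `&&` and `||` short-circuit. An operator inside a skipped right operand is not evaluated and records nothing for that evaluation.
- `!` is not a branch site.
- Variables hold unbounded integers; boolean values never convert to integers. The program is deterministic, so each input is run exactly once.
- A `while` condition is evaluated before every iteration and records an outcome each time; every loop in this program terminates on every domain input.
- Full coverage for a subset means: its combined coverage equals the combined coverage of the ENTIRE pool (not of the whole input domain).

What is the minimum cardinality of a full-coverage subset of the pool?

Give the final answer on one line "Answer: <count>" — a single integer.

input #1 (d=6, s=8): events B2->E, B1->T, B2->E, B1->T, B2->E, B1->T, B2->S, B1->F, B3->F, B4->T, B6->S, B5->F, B8->F; covers B1=T, B1=F, B2=S, B2=E, B3=F, B4=T, B5=F, B6=S, B8=F
input #2 (d=9, s=7): events B2->E, B1->T, B2->E, B1->T, B2->E, B1->T, B2->E, B1->T, B2->S, B1->F, B3->T, B4->T, B6->E, B5->F, ...; covers B1=T, B1=F, B2=S, B2=E, B3=T, B4=T, B5=F, B6=E, B8=T
input #3 (d=2, s=9): events B2->E, B1->T, B2->E, B1->T, B2->E, B1->T, B2->S, B1->F, B3->F, B4->F, B6->S, B5->F, B8->T; covers B1=T, B1=F, B2=S, B2=E, B3=F, B4=F, B5=F, B6=S, B8=T
input #4 (d=9, s=13): events B2->E, B1->T, B2->S, B1->F, B3->F, B4->F, B6->S, B5->F, B8->T; covers B1=T, B1=F, B2=S, B2=E, B3=F, B4=F, B5=F, B6=S, B8=T
input #5 (d=1, s=14): events B2->S, B1->F, B3->F, B4->F, B6->S, B5->F, B8->T; covers B1=F, B2=S, B3=F, B4=F, B5=F, B6=S, B8=T
input #6 (d=0, s=13): events B2->E, B1->F, B3->F, B4->T, B6->S, B5->F, B8->F; covers B1=F, B2=E, B3=F, B4=T, B5=F, B6=S, B8=F
input #7 (d=0, s=1): events B2->E, B1->T, B2->E, B1->T, B2->E, B1->T, B2->E, B1->T, B2->E, B1->T, B2->E, B1->T, B2->E, B1->T, ...; covers B1=T, B1=F, B2=S, B2=E, B3=T, B4=T, B5=F, B6=E, B8=T
input #8 (d=7, s=14): events B2->S, B1->F, B3->F, B4->F, B6->S, B5->F, B8->T; covers B1=F, B2=S, B3=F, B4=F, B5=F, B6=S, B8=T
the full pool covers 13 outcomes: B1=T, B1=F, B2=S, B2=E, B3=T, B3=F, B4=T, B4=F, B5=F, B6=S, B6=E, B8=T, B8=F
every size-1 subset falls short of the 13 outcomes (best: 9/13)
every size-2 subset falls short of the 13 outcomes (best: 12/13)
inputs {1, 2, 3} (size 3) cover everything; no size-3 subset with a lexicographically smaller index list covers all 13

Answer: 3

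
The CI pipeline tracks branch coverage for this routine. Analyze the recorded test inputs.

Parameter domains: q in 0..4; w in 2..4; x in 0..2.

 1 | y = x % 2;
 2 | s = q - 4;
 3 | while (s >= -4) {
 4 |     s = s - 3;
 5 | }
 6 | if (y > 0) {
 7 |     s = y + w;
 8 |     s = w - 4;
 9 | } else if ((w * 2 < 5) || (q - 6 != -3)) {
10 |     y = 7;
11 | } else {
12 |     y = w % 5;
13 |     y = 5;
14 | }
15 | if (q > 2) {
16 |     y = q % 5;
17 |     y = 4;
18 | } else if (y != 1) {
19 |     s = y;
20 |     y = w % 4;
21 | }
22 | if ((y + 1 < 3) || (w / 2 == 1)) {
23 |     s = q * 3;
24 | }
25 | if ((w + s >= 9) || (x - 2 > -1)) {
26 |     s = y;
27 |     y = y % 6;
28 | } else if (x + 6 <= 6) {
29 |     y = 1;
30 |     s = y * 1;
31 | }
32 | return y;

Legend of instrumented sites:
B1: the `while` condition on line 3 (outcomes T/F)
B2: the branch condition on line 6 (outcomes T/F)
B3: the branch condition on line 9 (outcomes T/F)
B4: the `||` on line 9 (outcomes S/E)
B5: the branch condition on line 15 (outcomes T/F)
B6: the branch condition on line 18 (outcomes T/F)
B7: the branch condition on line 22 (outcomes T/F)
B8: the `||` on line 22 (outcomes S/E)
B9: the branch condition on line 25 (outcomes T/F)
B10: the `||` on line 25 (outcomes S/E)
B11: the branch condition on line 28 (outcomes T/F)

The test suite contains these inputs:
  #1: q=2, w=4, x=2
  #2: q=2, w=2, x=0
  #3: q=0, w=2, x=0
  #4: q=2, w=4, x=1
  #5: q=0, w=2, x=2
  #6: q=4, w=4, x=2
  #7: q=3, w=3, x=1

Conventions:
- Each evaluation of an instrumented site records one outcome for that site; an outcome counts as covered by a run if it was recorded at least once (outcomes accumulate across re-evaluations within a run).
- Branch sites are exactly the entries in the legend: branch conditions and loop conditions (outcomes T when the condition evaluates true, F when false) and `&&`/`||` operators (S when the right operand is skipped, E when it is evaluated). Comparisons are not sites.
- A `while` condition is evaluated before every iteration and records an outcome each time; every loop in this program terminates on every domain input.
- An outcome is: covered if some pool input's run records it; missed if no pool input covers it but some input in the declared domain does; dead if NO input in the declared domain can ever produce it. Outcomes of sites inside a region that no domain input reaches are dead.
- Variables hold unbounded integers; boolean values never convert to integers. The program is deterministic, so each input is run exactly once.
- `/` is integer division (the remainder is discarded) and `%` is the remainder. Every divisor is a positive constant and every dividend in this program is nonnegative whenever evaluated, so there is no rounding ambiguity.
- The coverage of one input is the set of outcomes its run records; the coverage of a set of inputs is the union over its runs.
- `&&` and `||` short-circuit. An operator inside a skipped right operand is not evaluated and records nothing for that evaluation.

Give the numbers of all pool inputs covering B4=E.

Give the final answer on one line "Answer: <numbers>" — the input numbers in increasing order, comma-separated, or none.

input #1 (q=2, w=4, x=2): hits B4=E
input #2 (q=2, w=2, x=0): never hits B4=E
input #3 (q=0, w=2, x=0): never hits B4=E
input #4 (q=2, w=4, x=1): never hits B4=E
input #5 (q=0, w=2, x=2): never hits B4=E
input #6 (q=4, w=4, x=2): hits B4=E
input #7 (q=3, w=3, x=1): never hits B4=E

Answer: 1, 6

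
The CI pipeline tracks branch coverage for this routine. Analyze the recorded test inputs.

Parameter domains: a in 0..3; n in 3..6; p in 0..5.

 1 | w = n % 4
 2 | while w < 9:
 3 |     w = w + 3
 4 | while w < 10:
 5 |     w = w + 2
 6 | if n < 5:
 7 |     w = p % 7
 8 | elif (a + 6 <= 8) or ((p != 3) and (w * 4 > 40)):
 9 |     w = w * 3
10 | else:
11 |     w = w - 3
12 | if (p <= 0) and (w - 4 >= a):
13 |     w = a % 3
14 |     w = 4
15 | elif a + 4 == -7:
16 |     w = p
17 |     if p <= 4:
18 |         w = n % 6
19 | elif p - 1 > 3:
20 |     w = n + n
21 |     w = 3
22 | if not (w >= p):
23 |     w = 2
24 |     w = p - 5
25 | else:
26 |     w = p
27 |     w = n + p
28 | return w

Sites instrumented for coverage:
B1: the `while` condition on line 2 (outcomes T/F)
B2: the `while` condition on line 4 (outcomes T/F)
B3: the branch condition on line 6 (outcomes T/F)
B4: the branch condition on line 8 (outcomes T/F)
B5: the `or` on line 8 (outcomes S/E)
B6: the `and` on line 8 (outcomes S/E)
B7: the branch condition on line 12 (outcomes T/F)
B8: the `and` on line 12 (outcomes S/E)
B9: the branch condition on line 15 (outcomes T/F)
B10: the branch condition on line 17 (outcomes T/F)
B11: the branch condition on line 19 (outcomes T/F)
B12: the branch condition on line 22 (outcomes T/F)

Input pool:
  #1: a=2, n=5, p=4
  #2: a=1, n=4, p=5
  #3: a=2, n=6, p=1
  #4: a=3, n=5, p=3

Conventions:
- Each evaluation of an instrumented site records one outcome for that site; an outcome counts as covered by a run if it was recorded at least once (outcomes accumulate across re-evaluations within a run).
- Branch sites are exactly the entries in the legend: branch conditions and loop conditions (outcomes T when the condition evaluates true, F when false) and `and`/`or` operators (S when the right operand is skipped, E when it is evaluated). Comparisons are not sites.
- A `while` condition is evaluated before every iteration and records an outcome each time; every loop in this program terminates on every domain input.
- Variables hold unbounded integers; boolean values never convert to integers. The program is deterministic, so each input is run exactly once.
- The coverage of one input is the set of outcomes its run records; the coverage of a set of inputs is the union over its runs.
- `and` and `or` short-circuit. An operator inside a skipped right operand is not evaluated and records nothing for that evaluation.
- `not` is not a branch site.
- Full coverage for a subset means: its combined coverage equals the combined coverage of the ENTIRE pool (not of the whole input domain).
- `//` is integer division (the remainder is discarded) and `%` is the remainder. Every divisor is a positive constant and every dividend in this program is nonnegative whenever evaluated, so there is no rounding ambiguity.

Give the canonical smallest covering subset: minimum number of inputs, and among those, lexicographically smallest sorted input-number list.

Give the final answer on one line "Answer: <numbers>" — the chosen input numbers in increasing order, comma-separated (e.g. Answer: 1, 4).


run #1 (a=2, n=5, p=4) runs B1->T, B1->T, B1->T, B1->F, B2->F, B3->F, B5->S, B4->T, B8->S, B7->F, B9->F, B11->F, B12->F; records B1=T, B1=F, B2=F, B3=F, B4=T, B5=S, B7=F, B8=S, B9=F, B11=F, B12=F
run #2 (a=1, n=4, p=5) runs B1->T, B1->T, B1->T, B1->F, B2->T, B2->F, B3->T, B8->S, B7->F, B9->F, B11->T, B12->T; records B1=T, B1=F, B2=T, B2=F, B3=T, B7=F, B8=S, B9=F, B11=T, B12=T
run #3 (a=2, n=6, p=1) runs B1->T, B1->T, B1->T, B1->F, B2->F, B3->F, B5->S, B4->T, B8->S, B7->F, B9->F, B11->F, B12->F; records B1=T, B1=F, B2=F, B3=F, B4=T, B5=S, B7=F, B8=S, B9=F, B11=F, B12=F
run #4 (a=3, n=5, p=3) runs B1->T, B1->T, B1->T, B1->F, B2->F, B3->F, B5->E, B6->S, B4->F, B8->S, B7->F, B9->F, B11->F, B12->F; records B1=T, B1=F, B2=F, B3=F, B4=F, B5=E, B6=S, B7=F, B8=S, B9=F, B11=F, B12=F
the full pool covers 18 outcomes: B1=T, B1=F, B2=T, B2=F, B3=T, B3=F, B4=T, B4=F, B5=S, B5=E, B6=S, B7=F, B8=S, B9=F, B11=T, B11=F, B12=T, B12=F
size 1 is not enough: best union over all size-1 subsets is 12/18
size 2 is not enough: best union over all size-2 subsets is 16/18
inputs {1, 2, 4} (size 3) cover everything; no size-3 subset with a lexicographically smaller index list covers all 18
Answer: 1, 2, 4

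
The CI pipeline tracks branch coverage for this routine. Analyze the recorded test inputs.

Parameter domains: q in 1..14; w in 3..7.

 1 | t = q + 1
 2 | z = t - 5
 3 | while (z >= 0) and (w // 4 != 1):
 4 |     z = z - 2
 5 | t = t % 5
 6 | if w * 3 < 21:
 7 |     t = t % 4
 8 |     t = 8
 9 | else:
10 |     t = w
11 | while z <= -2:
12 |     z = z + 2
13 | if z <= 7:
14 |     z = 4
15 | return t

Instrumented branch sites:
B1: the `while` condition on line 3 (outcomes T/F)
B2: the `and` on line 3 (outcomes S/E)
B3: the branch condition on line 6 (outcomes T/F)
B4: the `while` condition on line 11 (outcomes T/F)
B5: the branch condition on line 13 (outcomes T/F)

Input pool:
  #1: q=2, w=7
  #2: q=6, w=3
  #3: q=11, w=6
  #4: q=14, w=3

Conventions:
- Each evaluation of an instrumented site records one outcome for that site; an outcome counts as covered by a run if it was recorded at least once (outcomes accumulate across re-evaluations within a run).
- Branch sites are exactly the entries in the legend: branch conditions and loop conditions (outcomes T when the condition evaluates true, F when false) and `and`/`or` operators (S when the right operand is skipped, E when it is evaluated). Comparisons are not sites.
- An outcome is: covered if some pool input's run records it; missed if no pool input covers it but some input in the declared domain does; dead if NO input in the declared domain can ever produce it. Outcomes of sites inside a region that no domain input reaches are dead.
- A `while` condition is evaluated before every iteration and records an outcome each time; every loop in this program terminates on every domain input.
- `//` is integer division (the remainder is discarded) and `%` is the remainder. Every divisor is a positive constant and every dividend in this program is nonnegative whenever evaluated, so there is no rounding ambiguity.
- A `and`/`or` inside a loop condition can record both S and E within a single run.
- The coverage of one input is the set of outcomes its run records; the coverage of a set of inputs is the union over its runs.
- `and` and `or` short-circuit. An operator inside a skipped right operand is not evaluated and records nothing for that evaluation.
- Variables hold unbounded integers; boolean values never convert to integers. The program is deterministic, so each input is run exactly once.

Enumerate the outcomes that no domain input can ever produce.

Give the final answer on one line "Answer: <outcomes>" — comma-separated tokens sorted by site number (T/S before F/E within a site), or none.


running all 70 domain inputs and tallying outcomes:
  reachable outcomes have witnesses, e.g. B1=T (e.g. q=4, w=3), B1=F (e.g. q=1, w=3), B2=S (e.g. q=1, w=3), B2=E (e.g. q=4, w=3)
Answer: none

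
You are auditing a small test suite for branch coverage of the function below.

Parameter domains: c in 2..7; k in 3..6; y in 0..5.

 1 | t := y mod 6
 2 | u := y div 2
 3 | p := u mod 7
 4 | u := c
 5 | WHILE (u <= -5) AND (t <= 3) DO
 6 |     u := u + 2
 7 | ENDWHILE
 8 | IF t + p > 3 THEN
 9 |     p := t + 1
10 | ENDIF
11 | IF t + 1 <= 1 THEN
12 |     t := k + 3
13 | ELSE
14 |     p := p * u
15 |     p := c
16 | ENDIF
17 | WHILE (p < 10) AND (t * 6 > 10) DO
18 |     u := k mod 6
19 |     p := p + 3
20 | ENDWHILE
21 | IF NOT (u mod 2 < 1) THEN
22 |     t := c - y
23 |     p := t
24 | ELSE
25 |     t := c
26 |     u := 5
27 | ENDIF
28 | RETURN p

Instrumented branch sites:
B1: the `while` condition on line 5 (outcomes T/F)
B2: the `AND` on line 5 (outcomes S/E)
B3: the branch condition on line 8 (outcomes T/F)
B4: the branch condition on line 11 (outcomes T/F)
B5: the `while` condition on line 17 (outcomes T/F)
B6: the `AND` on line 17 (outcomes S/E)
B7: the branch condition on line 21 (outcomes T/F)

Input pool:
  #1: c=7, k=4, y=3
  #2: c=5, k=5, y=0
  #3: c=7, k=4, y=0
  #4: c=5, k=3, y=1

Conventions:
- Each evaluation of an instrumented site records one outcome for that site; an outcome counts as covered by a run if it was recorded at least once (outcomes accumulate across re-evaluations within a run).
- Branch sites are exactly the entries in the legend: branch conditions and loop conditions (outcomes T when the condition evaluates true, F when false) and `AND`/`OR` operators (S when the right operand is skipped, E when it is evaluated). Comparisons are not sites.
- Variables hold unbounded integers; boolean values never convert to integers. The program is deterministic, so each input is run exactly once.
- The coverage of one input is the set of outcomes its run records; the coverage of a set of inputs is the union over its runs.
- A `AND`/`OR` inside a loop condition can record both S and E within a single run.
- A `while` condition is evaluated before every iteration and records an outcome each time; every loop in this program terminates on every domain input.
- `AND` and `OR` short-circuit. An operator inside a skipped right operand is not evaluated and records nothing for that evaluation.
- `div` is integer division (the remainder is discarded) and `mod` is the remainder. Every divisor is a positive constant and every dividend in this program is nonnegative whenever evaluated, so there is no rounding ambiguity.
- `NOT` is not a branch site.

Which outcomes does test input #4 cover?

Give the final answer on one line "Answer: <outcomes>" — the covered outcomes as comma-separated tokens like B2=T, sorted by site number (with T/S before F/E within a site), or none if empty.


Running input #4 (c=5, k=3, y=1), event by event:
  B2->S, B1->F, B3->F, B4->F, B6->E, B5->F, B7->T
deduplicating events, the covered set is: B1=F, B2=S, B3=F, B4=F, B5=F, B6=E, B7=T
Answer: B1=F, B2=S, B3=F, B4=F, B5=F, B6=E, B7=T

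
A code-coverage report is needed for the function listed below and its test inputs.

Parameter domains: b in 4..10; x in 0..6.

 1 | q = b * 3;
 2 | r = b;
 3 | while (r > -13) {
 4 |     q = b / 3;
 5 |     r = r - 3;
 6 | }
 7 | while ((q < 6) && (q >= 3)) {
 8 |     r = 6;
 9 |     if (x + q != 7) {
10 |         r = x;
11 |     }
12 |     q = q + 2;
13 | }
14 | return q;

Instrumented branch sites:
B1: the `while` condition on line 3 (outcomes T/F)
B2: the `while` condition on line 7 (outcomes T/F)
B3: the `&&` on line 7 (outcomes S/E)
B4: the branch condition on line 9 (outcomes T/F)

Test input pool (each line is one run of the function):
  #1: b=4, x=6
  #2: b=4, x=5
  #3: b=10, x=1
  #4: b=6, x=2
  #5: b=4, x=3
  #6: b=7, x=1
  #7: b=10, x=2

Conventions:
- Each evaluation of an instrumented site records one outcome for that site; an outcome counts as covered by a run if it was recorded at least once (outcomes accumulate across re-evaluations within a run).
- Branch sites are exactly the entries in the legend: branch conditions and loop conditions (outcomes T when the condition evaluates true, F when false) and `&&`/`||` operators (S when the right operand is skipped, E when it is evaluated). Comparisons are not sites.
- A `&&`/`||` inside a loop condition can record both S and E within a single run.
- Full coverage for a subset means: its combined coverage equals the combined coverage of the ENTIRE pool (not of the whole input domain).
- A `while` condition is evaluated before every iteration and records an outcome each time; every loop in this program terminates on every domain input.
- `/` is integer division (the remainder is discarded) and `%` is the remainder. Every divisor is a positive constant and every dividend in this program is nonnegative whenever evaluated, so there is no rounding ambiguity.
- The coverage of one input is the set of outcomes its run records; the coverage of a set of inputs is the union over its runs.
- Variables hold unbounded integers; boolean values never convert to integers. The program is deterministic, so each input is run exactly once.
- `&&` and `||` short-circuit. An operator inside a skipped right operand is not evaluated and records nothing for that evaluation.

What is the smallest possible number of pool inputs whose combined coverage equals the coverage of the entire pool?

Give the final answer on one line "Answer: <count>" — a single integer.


input #1, b=4, x=6: events B1->T, B1->T, B1->T, B1->T, B1->T, B1->T, B1->F, B3->E, B2->F; outcomes B1=T, B1=F, B2=F, B3=E
input #2, b=4, x=5: events B1->T, B1->T, B1->T, B1->T, B1->T, B1->T, B1->F, B3->E, B2->F; outcomes B1=T, B1=F, B2=F, B3=E
input #3, b=10, x=1: events B1->T, B1->T, B1->T, B1->T, B1->T, B1->T, B1->T, B1->T, B1->F, B3->E, B2->T, B4->T, B3->E, B2->T, ...; outcomes B1=T, B1=F, B2=T, B2=F, B3=S, B3=E, B4=T
input #4, b=6, x=2: events B1->T, B1->T, B1->T, B1->T, B1->T, B1->T, B1->T, B1->F, B3->E, B2->F; outcomes B1=T, B1=F, B2=F, B3=E
input #5, b=4, x=3: events B1->T, B1->T, B1->T, B1->T, B1->T, B1->T, B1->F, B3->E, B2->F; outcomes B1=T, B1=F, B2=F, B3=E
input #6, b=7, x=1: events B1->T, B1->T, B1->T, B1->T, B1->T, B1->T, B1->T, B1->F, B3->E, B2->F; outcomes B1=T, B1=F, B2=F, B3=E
input #7, b=10, x=2: events B1->T, B1->T, B1->T, B1->T, B1->T, B1->T, B1->T, B1->T, B1->F, B3->E, B2->T, B4->T, B3->E, B2->T, ...; outcomes B1=T, B1=F, B2=T, B2=F, B3=S, B3=E, B4=T, B4=F
together the pool reaches 8 outcomes: B1=T, B1=F, B2=T, B2=F, B3=S, B3=E, B4=T, B4=F
size 1: inputs {7} cover all 8 outcomes, and no lexicographically smaller subset of this size does
Answer: 1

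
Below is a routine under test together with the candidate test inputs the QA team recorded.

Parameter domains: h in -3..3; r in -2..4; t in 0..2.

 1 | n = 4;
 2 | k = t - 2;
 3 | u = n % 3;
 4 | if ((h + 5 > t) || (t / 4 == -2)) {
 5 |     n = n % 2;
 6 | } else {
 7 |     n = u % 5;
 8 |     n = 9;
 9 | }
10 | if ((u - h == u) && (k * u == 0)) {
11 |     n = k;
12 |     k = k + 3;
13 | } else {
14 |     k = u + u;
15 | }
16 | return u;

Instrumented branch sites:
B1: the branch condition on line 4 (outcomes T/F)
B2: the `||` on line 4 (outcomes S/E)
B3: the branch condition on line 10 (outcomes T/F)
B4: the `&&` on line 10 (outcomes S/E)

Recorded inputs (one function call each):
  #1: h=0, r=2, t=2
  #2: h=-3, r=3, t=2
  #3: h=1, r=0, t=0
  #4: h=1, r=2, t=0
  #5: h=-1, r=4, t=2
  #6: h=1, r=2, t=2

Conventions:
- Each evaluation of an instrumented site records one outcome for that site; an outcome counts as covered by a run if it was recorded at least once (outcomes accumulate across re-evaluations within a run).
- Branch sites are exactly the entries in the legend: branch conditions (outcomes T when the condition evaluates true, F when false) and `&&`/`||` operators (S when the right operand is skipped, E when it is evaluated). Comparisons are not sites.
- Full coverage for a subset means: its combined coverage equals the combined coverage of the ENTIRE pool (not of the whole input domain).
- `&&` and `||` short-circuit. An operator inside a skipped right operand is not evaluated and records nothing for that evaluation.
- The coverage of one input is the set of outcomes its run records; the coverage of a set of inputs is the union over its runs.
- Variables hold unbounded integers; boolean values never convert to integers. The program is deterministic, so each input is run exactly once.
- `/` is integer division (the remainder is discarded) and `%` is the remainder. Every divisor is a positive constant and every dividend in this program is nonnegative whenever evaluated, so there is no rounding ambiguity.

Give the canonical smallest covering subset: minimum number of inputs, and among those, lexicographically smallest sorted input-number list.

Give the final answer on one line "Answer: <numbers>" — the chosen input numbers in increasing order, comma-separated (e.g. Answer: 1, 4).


run #1 (h=0, r=2, t=2) runs B2->S, B1->T, B4->E, B3->T; records B1=T, B2=S, B3=T, B4=E
run #2 (h=-3, r=3, t=2) runs B2->E, B1->F, B4->S, B3->F; records B1=F, B2=E, B3=F, B4=S
run #3 (h=1, r=0, t=0) runs B2->S, B1->T, B4->S, B3->F; records B1=T, B2=S, B3=F, B4=S
run #4 (h=1, r=2, t=0) runs B2->S, B1->T, B4->S, B3->F; records B1=T, B2=S, B3=F, B4=S
run #5 (h=-1, r=4, t=2) runs B2->S, B1->T, B4->S, B3->F; records B1=T, B2=S, B3=F, B4=S
run #6 (h=1, r=2, t=2) runs B2->S, B1->T, B4->S, B3->F; records B1=T, B2=S, B3=F, B4=S
pool-wide coverage (8 outcomes): B1=T, B1=F, B2=S, B2=E, B3=T, B3=F, B4=S, B4=E
size 1 is not enough: best union over all size-1 subsets is 4/8
size 2: inputs {1, 2} cover all 8 outcomes, and no lexicographically smaller subset of this size does
Answer: 1, 2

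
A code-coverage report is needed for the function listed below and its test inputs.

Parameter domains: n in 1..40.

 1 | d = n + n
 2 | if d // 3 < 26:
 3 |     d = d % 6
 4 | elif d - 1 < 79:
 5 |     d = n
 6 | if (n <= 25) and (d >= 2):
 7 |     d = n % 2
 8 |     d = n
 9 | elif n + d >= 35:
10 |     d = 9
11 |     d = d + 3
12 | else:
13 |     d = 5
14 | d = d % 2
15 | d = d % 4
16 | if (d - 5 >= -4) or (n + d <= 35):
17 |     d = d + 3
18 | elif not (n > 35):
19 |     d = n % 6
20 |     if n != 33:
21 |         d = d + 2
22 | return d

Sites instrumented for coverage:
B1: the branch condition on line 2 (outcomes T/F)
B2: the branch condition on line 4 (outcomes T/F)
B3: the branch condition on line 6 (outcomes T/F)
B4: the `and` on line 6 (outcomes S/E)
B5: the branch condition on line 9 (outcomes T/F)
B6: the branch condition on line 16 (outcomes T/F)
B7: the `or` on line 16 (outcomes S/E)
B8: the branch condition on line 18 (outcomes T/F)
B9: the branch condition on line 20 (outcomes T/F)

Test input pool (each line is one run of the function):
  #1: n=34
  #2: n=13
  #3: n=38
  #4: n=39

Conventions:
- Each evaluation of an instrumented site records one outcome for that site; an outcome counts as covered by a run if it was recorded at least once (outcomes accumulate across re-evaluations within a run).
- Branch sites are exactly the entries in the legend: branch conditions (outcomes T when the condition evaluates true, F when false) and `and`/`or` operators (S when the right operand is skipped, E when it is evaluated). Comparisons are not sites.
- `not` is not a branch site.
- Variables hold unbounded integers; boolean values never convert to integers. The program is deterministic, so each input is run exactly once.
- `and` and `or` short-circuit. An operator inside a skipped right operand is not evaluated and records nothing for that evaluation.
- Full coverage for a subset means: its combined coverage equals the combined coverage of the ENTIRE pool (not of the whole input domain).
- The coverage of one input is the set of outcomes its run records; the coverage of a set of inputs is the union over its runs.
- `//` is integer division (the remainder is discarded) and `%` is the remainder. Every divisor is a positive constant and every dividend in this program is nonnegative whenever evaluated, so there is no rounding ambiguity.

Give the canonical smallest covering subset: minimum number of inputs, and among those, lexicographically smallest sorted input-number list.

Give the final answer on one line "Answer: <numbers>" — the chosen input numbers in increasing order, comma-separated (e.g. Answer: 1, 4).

run #1 (n=34) records B1=T, B3=F, B4=S, B5=T, B6=T, B7=E
run #2 (n=13) records B1=T, B3=T, B4=E, B6=T, B7=S
run #3 (n=38) records B1=T, B3=F, B4=S, B5=T, B6=F, B7=E, B8=F
run #4 (n=39) records B1=F, B2=T, B3=F, B4=S, B5=T, B6=F, B7=E, B8=F
pool-wide coverage (13 outcomes): B1=T, B1=F, B2=T, B3=T, B3=F, B4=S, B4=E, B5=T, B6=T, B6=F, B7=S, B7=E, B8=F
checked all size-1 subsets: none covers 13 outcomes (max 8/13)
at size 2, {2, 4} reaches all 13 outcomes; every lexicographically earlier size-2 subset fails

Answer: 2, 4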